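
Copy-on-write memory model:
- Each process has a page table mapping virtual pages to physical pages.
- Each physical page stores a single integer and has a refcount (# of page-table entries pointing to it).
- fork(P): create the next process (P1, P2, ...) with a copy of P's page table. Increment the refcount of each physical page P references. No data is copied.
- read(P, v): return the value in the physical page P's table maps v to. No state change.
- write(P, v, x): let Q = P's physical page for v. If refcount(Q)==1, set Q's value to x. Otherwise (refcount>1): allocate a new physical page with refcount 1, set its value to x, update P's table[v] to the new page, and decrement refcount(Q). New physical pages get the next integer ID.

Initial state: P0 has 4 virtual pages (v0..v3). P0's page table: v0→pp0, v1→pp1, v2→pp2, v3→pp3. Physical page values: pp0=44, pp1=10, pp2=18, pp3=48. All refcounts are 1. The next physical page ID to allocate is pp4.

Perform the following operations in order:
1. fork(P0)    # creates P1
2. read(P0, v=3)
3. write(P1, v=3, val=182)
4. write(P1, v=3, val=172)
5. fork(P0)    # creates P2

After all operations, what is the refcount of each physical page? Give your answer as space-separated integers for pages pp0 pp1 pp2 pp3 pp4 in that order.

Answer: 3 3 3 2 1

Derivation:
Op 1: fork(P0) -> P1. 4 ppages; refcounts: pp0:2 pp1:2 pp2:2 pp3:2
Op 2: read(P0, v3) -> 48. No state change.
Op 3: write(P1, v3, 182). refcount(pp3)=2>1 -> COPY to pp4. 5 ppages; refcounts: pp0:2 pp1:2 pp2:2 pp3:1 pp4:1
Op 4: write(P1, v3, 172). refcount(pp4)=1 -> write in place. 5 ppages; refcounts: pp0:2 pp1:2 pp2:2 pp3:1 pp4:1
Op 5: fork(P0) -> P2. 5 ppages; refcounts: pp0:3 pp1:3 pp2:3 pp3:2 pp4:1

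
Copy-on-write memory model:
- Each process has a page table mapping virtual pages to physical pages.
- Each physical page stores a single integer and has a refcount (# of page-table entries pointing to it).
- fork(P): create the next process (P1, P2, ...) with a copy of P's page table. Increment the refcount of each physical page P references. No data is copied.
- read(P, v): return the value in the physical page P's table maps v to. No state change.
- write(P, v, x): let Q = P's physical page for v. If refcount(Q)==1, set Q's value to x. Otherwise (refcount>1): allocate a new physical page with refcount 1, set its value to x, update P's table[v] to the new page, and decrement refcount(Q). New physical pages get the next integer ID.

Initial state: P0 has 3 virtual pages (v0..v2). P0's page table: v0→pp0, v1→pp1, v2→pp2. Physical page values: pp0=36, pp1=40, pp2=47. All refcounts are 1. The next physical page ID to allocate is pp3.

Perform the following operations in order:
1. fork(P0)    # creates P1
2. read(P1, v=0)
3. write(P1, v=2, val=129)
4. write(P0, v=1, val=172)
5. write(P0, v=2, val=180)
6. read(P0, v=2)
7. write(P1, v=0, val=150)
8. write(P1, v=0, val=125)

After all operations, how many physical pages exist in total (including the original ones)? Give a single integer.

Op 1: fork(P0) -> P1. 3 ppages; refcounts: pp0:2 pp1:2 pp2:2
Op 2: read(P1, v0) -> 36. No state change.
Op 3: write(P1, v2, 129). refcount(pp2)=2>1 -> COPY to pp3. 4 ppages; refcounts: pp0:2 pp1:2 pp2:1 pp3:1
Op 4: write(P0, v1, 172). refcount(pp1)=2>1 -> COPY to pp4. 5 ppages; refcounts: pp0:2 pp1:1 pp2:1 pp3:1 pp4:1
Op 5: write(P0, v2, 180). refcount(pp2)=1 -> write in place. 5 ppages; refcounts: pp0:2 pp1:1 pp2:1 pp3:1 pp4:1
Op 6: read(P0, v2) -> 180. No state change.
Op 7: write(P1, v0, 150). refcount(pp0)=2>1 -> COPY to pp5. 6 ppages; refcounts: pp0:1 pp1:1 pp2:1 pp3:1 pp4:1 pp5:1
Op 8: write(P1, v0, 125). refcount(pp5)=1 -> write in place. 6 ppages; refcounts: pp0:1 pp1:1 pp2:1 pp3:1 pp4:1 pp5:1

Answer: 6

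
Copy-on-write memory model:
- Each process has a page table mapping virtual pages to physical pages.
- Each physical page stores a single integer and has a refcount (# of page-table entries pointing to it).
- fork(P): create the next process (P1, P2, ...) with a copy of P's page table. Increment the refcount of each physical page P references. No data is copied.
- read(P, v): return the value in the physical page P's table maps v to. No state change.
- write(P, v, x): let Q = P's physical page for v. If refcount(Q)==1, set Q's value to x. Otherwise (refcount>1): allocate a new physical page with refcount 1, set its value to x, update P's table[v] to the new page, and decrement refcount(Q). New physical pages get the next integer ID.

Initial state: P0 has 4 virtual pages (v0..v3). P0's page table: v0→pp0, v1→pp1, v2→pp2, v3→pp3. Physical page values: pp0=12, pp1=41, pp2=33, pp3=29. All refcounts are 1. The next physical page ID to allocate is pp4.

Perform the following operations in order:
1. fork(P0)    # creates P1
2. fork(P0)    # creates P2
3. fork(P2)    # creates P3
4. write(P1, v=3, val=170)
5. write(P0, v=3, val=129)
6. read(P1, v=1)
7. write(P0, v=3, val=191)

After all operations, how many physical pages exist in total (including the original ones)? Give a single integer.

Op 1: fork(P0) -> P1. 4 ppages; refcounts: pp0:2 pp1:2 pp2:2 pp3:2
Op 2: fork(P0) -> P2. 4 ppages; refcounts: pp0:3 pp1:3 pp2:3 pp3:3
Op 3: fork(P2) -> P3. 4 ppages; refcounts: pp0:4 pp1:4 pp2:4 pp3:4
Op 4: write(P1, v3, 170). refcount(pp3)=4>1 -> COPY to pp4. 5 ppages; refcounts: pp0:4 pp1:4 pp2:4 pp3:3 pp4:1
Op 5: write(P0, v3, 129). refcount(pp3)=3>1 -> COPY to pp5. 6 ppages; refcounts: pp0:4 pp1:4 pp2:4 pp3:2 pp4:1 pp5:1
Op 6: read(P1, v1) -> 41. No state change.
Op 7: write(P0, v3, 191). refcount(pp5)=1 -> write in place. 6 ppages; refcounts: pp0:4 pp1:4 pp2:4 pp3:2 pp4:1 pp5:1

Answer: 6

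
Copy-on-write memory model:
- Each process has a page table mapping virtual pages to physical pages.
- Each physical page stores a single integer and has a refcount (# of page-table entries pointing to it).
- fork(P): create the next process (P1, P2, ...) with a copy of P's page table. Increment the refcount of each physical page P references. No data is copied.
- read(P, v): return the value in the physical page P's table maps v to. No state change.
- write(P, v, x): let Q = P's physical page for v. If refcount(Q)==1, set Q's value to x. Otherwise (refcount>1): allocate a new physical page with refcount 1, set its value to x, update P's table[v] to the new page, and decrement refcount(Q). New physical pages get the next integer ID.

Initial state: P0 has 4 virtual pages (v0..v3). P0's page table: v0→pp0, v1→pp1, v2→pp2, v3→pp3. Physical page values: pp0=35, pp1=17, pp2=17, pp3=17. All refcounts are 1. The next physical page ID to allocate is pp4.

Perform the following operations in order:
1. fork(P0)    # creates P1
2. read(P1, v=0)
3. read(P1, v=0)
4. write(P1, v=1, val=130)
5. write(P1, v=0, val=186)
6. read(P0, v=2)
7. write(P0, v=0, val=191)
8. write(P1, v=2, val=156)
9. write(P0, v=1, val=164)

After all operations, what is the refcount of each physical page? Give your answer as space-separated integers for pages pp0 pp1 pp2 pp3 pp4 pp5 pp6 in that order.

Answer: 1 1 1 2 1 1 1

Derivation:
Op 1: fork(P0) -> P1. 4 ppages; refcounts: pp0:2 pp1:2 pp2:2 pp3:2
Op 2: read(P1, v0) -> 35. No state change.
Op 3: read(P1, v0) -> 35. No state change.
Op 4: write(P1, v1, 130). refcount(pp1)=2>1 -> COPY to pp4. 5 ppages; refcounts: pp0:2 pp1:1 pp2:2 pp3:2 pp4:1
Op 5: write(P1, v0, 186). refcount(pp0)=2>1 -> COPY to pp5. 6 ppages; refcounts: pp0:1 pp1:1 pp2:2 pp3:2 pp4:1 pp5:1
Op 6: read(P0, v2) -> 17. No state change.
Op 7: write(P0, v0, 191). refcount(pp0)=1 -> write in place. 6 ppages; refcounts: pp0:1 pp1:1 pp2:2 pp3:2 pp4:1 pp5:1
Op 8: write(P1, v2, 156). refcount(pp2)=2>1 -> COPY to pp6. 7 ppages; refcounts: pp0:1 pp1:1 pp2:1 pp3:2 pp4:1 pp5:1 pp6:1
Op 9: write(P0, v1, 164). refcount(pp1)=1 -> write in place. 7 ppages; refcounts: pp0:1 pp1:1 pp2:1 pp3:2 pp4:1 pp5:1 pp6:1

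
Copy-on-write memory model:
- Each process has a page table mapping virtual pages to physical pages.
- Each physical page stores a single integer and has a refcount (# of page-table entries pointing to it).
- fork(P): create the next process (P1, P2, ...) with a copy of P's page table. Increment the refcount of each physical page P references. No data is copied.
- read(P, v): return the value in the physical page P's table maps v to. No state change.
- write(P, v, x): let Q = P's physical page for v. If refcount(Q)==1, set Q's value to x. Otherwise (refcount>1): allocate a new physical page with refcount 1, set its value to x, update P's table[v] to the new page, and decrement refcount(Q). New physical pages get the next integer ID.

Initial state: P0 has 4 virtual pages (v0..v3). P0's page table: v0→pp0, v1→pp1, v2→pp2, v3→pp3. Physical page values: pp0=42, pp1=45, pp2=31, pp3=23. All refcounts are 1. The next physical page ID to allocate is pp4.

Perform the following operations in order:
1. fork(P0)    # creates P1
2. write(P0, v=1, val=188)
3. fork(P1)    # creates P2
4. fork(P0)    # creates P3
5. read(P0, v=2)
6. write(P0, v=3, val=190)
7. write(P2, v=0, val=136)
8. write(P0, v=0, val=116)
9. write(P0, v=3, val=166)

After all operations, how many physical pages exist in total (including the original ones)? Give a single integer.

Answer: 8

Derivation:
Op 1: fork(P0) -> P1. 4 ppages; refcounts: pp0:2 pp1:2 pp2:2 pp3:2
Op 2: write(P0, v1, 188). refcount(pp1)=2>1 -> COPY to pp4. 5 ppages; refcounts: pp0:2 pp1:1 pp2:2 pp3:2 pp4:1
Op 3: fork(P1) -> P2. 5 ppages; refcounts: pp0:3 pp1:2 pp2:3 pp3:3 pp4:1
Op 4: fork(P0) -> P3. 5 ppages; refcounts: pp0:4 pp1:2 pp2:4 pp3:4 pp4:2
Op 5: read(P0, v2) -> 31. No state change.
Op 6: write(P0, v3, 190). refcount(pp3)=4>1 -> COPY to pp5. 6 ppages; refcounts: pp0:4 pp1:2 pp2:4 pp3:3 pp4:2 pp5:1
Op 7: write(P2, v0, 136). refcount(pp0)=4>1 -> COPY to pp6. 7 ppages; refcounts: pp0:3 pp1:2 pp2:4 pp3:3 pp4:2 pp5:1 pp6:1
Op 8: write(P0, v0, 116). refcount(pp0)=3>1 -> COPY to pp7. 8 ppages; refcounts: pp0:2 pp1:2 pp2:4 pp3:3 pp4:2 pp5:1 pp6:1 pp7:1
Op 9: write(P0, v3, 166). refcount(pp5)=1 -> write in place. 8 ppages; refcounts: pp0:2 pp1:2 pp2:4 pp3:3 pp4:2 pp5:1 pp6:1 pp7:1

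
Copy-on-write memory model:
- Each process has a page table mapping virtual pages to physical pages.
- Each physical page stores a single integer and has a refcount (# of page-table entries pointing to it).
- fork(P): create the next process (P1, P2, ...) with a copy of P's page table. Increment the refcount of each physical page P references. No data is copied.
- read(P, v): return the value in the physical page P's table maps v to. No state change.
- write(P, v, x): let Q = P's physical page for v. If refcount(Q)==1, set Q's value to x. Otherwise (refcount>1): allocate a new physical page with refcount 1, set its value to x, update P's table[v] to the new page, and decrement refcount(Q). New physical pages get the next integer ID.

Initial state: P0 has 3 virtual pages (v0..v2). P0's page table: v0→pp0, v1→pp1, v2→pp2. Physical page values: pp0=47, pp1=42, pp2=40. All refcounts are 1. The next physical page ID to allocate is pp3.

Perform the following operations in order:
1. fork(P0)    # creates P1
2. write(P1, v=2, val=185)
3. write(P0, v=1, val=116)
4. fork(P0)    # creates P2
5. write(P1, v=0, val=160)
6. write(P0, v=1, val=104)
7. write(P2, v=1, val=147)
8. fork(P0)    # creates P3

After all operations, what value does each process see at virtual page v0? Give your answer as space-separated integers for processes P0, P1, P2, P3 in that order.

Answer: 47 160 47 47

Derivation:
Op 1: fork(P0) -> P1. 3 ppages; refcounts: pp0:2 pp1:2 pp2:2
Op 2: write(P1, v2, 185). refcount(pp2)=2>1 -> COPY to pp3. 4 ppages; refcounts: pp0:2 pp1:2 pp2:1 pp3:1
Op 3: write(P0, v1, 116). refcount(pp1)=2>1 -> COPY to pp4. 5 ppages; refcounts: pp0:2 pp1:1 pp2:1 pp3:1 pp4:1
Op 4: fork(P0) -> P2. 5 ppages; refcounts: pp0:3 pp1:1 pp2:2 pp3:1 pp4:2
Op 5: write(P1, v0, 160). refcount(pp0)=3>1 -> COPY to pp5. 6 ppages; refcounts: pp0:2 pp1:1 pp2:2 pp3:1 pp4:2 pp5:1
Op 6: write(P0, v1, 104). refcount(pp4)=2>1 -> COPY to pp6. 7 ppages; refcounts: pp0:2 pp1:1 pp2:2 pp3:1 pp4:1 pp5:1 pp6:1
Op 7: write(P2, v1, 147). refcount(pp4)=1 -> write in place. 7 ppages; refcounts: pp0:2 pp1:1 pp2:2 pp3:1 pp4:1 pp5:1 pp6:1
Op 8: fork(P0) -> P3. 7 ppages; refcounts: pp0:3 pp1:1 pp2:3 pp3:1 pp4:1 pp5:1 pp6:2
P0: v0 -> pp0 = 47
P1: v0 -> pp5 = 160
P2: v0 -> pp0 = 47
P3: v0 -> pp0 = 47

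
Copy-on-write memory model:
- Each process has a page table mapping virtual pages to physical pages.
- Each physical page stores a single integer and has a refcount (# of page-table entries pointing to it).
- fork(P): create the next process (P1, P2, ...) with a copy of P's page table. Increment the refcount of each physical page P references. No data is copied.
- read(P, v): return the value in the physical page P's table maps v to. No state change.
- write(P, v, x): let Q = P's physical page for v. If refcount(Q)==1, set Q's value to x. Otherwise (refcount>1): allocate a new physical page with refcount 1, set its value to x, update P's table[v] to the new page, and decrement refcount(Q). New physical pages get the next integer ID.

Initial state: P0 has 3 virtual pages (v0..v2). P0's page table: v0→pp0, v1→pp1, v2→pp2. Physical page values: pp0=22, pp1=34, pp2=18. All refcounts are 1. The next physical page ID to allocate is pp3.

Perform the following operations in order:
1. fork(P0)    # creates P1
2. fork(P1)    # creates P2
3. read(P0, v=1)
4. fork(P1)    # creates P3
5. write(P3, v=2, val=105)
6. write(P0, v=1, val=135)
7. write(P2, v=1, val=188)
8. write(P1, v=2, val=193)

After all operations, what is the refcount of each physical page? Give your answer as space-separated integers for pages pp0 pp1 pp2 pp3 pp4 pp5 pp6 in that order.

Answer: 4 2 2 1 1 1 1

Derivation:
Op 1: fork(P0) -> P1. 3 ppages; refcounts: pp0:2 pp1:2 pp2:2
Op 2: fork(P1) -> P2. 3 ppages; refcounts: pp0:3 pp1:3 pp2:3
Op 3: read(P0, v1) -> 34. No state change.
Op 4: fork(P1) -> P3. 3 ppages; refcounts: pp0:4 pp1:4 pp2:4
Op 5: write(P3, v2, 105). refcount(pp2)=4>1 -> COPY to pp3. 4 ppages; refcounts: pp0:4 pp1:4 pp2:3 pp3:1
Op 6: write(P0, v1, 135). refcount(pp1)=4>1 -> COPY to pp4. 5 ppages; refcounts: pp0:4 pp1:3 pp2:3 pp3:1 pp4:1
Op 7: write(P2, v1, 188). refcount(pp1)=3>1 -> COPY to pp5. 6 ppages; refcounts: pp0:4 pp1:2 pp2:3 pp3:1 pp4:1 pp5:1
Op 8: write(P1, v2, 193). refcount(pp2)=3>1 -> COPY to pp6. 7 ppages; refcounts: pp0:4 pp1:2 pp2:2 pp3:1 pp4:1 pp5:1 pp6:1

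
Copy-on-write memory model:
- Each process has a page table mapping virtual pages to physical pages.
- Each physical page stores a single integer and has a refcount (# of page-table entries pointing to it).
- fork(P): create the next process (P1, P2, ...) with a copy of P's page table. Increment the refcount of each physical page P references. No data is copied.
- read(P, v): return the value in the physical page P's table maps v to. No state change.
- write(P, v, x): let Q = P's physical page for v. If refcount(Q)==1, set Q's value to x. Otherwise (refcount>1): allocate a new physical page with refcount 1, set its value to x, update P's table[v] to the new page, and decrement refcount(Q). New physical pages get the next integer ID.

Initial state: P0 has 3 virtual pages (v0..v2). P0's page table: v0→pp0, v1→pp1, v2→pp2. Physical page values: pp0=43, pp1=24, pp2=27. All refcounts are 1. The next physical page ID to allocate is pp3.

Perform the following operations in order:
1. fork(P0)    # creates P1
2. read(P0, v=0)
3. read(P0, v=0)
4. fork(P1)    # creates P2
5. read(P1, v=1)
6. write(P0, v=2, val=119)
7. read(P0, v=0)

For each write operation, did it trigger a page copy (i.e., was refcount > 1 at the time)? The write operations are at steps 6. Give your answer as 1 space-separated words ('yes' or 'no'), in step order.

Op 1: fork(P0) -> P1. 3 ppages; refcounts: pp0:2 pp1:2 pp2:2
Op 2: read(P0, v0) -> 43. No state change.
Op 3: read(P0, v0) -> 43. No state change.
Op 4: fork(P1) -> P2. 3 ppages; refcounts: pp0:3 pp1:3 pp2:3
Op 5: read(P1, v1) -> 24. No state change.
Op 6: write(P0, v2, 119). refcount(pp2)=3>1 -> COPY to pp3. 4 ppages; refcounts: pp0:3 pp1:3 pp2:2 pp3:1
Op 7: read(P0, v0) -> 43. No state change.

yes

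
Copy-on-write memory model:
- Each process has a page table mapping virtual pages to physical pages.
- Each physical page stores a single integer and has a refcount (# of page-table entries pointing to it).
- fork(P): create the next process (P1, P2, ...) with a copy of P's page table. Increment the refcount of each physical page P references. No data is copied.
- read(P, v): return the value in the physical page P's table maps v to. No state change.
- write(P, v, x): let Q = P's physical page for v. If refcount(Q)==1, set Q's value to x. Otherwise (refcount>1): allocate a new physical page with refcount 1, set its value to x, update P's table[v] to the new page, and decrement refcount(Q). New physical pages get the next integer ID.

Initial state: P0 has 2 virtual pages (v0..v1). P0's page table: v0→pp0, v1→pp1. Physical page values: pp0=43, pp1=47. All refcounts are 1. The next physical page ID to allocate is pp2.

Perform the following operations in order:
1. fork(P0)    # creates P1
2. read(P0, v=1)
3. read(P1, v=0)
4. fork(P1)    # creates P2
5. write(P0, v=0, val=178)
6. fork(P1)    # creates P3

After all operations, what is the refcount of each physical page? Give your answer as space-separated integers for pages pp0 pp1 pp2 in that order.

Answer: 3 4 1

Derivation:
Op 1: fork(P0) -> P1. 2 ppages; refcounts: pp0:2 pp1:2
Op 2: read(P0, v1) -> 47. No state change.
Op 3: read(P1, v0) -> 43. No state change.
Op 4: fork(P1) -> P2. 2 ppages; refcounts: pp0:3 pp1:3
Op 5: write(P0, v0, 178). refcount(pp0)=3>1 -> COPY to pp2. 3 ppages; refcounts: pp0:2 pp1:3 pp2:1
Op 6: fork(P1) -> P3. 3 ppages; refcounts: pp0:3 pp1:4 pp2:1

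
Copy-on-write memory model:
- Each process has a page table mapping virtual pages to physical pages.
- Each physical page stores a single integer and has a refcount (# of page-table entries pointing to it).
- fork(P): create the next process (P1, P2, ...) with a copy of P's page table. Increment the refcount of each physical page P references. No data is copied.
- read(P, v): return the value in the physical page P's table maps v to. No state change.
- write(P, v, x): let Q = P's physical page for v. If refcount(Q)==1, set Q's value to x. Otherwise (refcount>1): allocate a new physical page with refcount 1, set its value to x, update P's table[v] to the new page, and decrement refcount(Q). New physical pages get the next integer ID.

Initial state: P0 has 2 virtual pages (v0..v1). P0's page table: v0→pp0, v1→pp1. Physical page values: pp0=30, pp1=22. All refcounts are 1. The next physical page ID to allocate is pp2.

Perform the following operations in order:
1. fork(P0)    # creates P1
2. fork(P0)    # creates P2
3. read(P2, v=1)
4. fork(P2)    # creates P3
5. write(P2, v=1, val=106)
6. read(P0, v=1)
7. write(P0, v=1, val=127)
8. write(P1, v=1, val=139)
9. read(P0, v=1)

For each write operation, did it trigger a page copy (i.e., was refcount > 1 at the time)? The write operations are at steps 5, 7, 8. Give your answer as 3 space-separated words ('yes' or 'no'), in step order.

Op 1: fork(P0) -> P1. 2 ppages; refcounts: pp0:2 pp1:2
Op 2: fork(P0) -> P2. 2 ppages; refcounts: pp0:3 pp1:3
Op 3: read(P2, v1) -> 22. No state change.
Op 4: fork(P2) -> P3. 2 ppages; refcounts: pp0:4 pp1:4
Op 5: write(P2, v1, 106). refcount(pp1)=4>1 -> COPY to pp2. 3 ppages; refcounts: pp0:4 pp1:3 pp2:1
Op 6: read(P0, v1) -> 22. No state change.
Op 7: write(P0, v1, 127). refcount(pp1)=3>1 -> COPY to pp3. 4 ppages; refcounts: pp0:4 pp1:2 pp2:1 pp3:1
Op 8: write(P1, v1, 139). refcount(pp1)=2>1 -> COPY to pp4. 5 ppages; refcounts: pp0:4 pp1:1 pp2:1 pp3:1 pp4:1
Op 9: read(P0, v1) -> 127. No state change.

yes yes yes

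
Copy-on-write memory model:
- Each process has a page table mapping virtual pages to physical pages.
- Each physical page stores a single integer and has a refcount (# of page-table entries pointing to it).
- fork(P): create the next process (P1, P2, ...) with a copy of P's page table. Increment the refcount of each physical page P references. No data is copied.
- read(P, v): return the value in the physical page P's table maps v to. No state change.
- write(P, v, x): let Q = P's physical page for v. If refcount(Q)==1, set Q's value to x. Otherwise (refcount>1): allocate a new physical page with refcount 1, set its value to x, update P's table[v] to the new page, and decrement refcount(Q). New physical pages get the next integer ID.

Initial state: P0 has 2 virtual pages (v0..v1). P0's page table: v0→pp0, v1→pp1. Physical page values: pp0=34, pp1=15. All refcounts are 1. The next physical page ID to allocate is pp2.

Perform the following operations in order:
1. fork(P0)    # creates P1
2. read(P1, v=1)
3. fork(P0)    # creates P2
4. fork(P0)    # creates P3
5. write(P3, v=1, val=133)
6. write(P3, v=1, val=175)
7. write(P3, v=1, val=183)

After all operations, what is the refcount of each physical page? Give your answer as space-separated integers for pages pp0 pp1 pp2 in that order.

Op 1: fork(P0) -> P1. 2 ppages; refcounts: pp0:2 pp1:2
Op 2: read(P1, v1) -> 15. No state change.
Op 3: fork(P0) -> P2. 2 ppages; refcounts: pp0:3 pp1:3
Op 4: fork(P0) -> P3. 2 ppages; refcounts: pp0:4 pp1:4
Op 5: write(P3, v1, 133). refcount(pp1)=4>1 -> COPY to pp2. 3 ppages; refcounts: pp0:4 pp1:3 pp2:1
Op 6: write(P3, v1, 175). refcount(pp2)=1 -> write in place. 3 ppages; refcounts: pp0:4 pp1:3 pp2:1
Op 7: write(P3, v1, 183). refcount(pp2)=1 -> write in place. 3 ppages; refcounts: pp0:4 pp1:3 pp2:1

Answer: 4 3 1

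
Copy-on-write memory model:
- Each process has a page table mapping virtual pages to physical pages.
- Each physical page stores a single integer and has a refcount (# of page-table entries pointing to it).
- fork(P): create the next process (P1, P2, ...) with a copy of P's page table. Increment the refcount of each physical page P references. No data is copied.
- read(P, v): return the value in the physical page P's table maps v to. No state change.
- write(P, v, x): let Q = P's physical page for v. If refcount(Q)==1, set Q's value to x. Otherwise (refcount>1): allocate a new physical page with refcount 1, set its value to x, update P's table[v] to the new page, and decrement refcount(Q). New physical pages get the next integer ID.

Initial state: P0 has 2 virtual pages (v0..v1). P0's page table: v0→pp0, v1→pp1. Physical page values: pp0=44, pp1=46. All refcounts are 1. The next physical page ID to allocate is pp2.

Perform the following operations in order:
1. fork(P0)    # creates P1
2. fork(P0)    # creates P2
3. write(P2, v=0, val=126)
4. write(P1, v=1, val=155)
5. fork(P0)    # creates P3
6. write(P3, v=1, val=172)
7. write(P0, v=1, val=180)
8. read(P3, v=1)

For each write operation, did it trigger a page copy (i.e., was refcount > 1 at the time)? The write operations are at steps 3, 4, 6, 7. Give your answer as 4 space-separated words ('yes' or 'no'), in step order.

Op 1: fork(P0) -> P1. 2 ppages; refcounts: pp0:2 pp1:2
Op 2: fork(P0) -> P2. 2 ppages; refcounts: pp0:3 pp1:3
Op 3: write(P2, v0, 126). refcount(pp0)=3>1 -> COPY to pp2. 3 ppages; refcounts: pp0:2 pp1:3 pp2:1
Op 4: write(P1, v1, 155). refcount(pp1)=3>1 -> COPY to pp3. 4 ppages; refcounts: pp0:2 pp1:2 pp2:1 pp3:1
Op 5: fork(P0) -> P3. 4 ppages; refcounts: pp0:3 pp1:3 pp2:1 pp3:1
Op 6: write(P3, v1, 172). refcount(pp1)=3>1 -> COPY to pp4. 5 ppages; refcounts: pp0:3 pp1:2 pp2:1 pp3:1 pp4:1
Op 7: write(P0, v1, 180). refcount(pp1)=2>1 -> COPY to pp5. 6 ppages; refcounts: pp0:3 pp1:1 pp2:1 pp3:1 pp4:1 pp5:1
Op 8: read(P3, v1) -> 172. No state change.

yes yes yes yes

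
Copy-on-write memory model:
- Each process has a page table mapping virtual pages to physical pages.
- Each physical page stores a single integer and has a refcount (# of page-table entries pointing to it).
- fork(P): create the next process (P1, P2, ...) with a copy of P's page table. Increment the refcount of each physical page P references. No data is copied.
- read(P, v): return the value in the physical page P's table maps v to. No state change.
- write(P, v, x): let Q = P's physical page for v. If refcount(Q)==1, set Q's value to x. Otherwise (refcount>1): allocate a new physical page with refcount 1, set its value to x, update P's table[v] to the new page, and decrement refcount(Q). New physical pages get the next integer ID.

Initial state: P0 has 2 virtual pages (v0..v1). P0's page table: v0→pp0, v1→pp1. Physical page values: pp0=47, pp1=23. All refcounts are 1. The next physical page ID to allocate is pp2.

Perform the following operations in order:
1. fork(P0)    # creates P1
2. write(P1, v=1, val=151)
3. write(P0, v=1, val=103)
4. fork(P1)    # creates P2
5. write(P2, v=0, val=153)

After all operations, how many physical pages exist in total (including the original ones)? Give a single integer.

Answer: 4

Derivation:
Op 1: fork(P0) -> P1. 2 ppages; refcounts: pp0:2 pp1:2
Op 2: write(P1, v1, 151). refcount(pp1)=2>1 -> COPY to pp2. 3 ppages; refcounts: pp0:2 pp1:1 pp2:1
Op 3: write(P0, v1, 103). refcount(pp1)=1 -> write in place. 3 ppages; refcounts: pp0:2 pp1:1 pp2:1
Op 4: fork(P1) -> P2. 3 ppages; refcounts: pp0:3 pp1:1 pp2:2
Op 5: write(P2, v0, 153). refcount(pp0)=3>1 -> COPY to pp3. 4 ppages; refcounts: pp0:2 pp1:1 pp2:2 pp3:1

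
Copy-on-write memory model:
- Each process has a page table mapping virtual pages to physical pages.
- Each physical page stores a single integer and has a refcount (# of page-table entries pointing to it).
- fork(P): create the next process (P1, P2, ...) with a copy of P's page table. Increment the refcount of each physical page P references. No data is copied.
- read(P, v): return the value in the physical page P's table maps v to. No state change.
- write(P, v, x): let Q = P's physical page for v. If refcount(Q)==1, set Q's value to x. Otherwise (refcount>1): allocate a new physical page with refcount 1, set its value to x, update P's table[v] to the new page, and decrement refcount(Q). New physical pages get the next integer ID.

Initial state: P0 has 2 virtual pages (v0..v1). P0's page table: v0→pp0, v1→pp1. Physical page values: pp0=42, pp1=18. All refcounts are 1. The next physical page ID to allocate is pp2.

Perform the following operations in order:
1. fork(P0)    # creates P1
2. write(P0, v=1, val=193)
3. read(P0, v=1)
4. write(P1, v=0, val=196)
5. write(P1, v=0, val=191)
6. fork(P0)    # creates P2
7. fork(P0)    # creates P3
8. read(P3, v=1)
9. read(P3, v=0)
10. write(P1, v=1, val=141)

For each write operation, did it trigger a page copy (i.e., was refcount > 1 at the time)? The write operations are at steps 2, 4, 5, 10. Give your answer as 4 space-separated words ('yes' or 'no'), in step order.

Op 1: fork(P0) -> P1. 2 ppages; refcounts: pp0:2 pp1:2
Op 2: write(P0, v1, 193). refcount(pp1)=2>1 -> COPY to pp2. 3 ppages; refcounts: pp0:2 pp1:1 pp2:1
Op 3: read(P0, v1) -> 193. No state change.
Op 4: write(P1, v0, 196). refcount(pp0)=2>1 -> COPY to pp3. 4 ppages; refcounts: pp0:1 pp1:1 pp2:1 pp3:1
Op 5: write(P1, v0, 191). refcount(pp3)=1 -> write in place. 4 ppages; refcounts: pp0:1 pp1:1 pp2:1 pp3:1
Op 6: fork(P0) -> P2. 4 ppages; refcounts: pp0:2 pp1:1 pp2:2 pp3:1
Op 7: fork(P0) -> P3. 4 ppages; refcounts: pp0:3 pp1:1 pp2:3 pp3:1
Op 8: read(P3, v1) -> 193. No state change.
Op 9: read(P3, v0) -> 42. No state change.
Op 10: write(P1, v1, 141). refcount(pp1)=1 -> write in place. 4 ppages; refcounts: pp0:3 pp1:1 pp2:3 pp3:1

yes yes no no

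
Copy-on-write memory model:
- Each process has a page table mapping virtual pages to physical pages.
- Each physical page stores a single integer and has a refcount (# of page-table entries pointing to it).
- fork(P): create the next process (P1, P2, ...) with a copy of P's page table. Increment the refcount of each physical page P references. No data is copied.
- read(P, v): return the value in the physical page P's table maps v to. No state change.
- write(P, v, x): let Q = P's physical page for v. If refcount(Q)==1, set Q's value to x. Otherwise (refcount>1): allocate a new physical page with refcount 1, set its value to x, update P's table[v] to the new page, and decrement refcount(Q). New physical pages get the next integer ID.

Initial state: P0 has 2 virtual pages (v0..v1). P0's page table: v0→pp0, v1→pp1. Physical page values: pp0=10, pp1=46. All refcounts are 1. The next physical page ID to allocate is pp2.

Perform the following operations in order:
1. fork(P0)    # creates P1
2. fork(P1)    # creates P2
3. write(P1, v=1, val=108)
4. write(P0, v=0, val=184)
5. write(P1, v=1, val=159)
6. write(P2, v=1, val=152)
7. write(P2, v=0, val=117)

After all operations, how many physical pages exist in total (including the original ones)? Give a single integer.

Answer: 6

Derivation:
Op 1: fork(P0) -> P1. 2 ppages; refcounts: pp0:2 pp1:2
Op 2: fork(P1) -> P2. 2 ppages; refcounts: pp0:3 pp1:3
Op 3: write(P1, v1, 108). refcount(pp1)=3>1 -> COPY to pp2. 3 ppages; refcounts: pp0:3 pp1:2 pp2:1
Op 4: write(P0, v0, 184). refcount(pp0)=3>1 -> COPY to pp3. 4 ppages; refcounts: pp0:2 pp1:2 pp2:1 pp3:1
Op 5: write(P1, v1, 159). refcount(pp2)=1 -> write in place. 4 ppages; refcounts: pp0:2 pp1:2 pp2:1 pp3:1
Op 6: write(P2, v1, 152). refcount(pp1)=2>1 -> COPY to pp4. 5 ppages; refcounts: pp0:2 pp1:1 pp2:1 pp3:1 pp4:1
Op 7: write(P2, v0, 117). refcount(pp0)=2>1 -> COPY to pp5. 6 ppages; refcounts: pp0:1 pp1:1 pp2:1 pp3:1 pp4:1 pp5:1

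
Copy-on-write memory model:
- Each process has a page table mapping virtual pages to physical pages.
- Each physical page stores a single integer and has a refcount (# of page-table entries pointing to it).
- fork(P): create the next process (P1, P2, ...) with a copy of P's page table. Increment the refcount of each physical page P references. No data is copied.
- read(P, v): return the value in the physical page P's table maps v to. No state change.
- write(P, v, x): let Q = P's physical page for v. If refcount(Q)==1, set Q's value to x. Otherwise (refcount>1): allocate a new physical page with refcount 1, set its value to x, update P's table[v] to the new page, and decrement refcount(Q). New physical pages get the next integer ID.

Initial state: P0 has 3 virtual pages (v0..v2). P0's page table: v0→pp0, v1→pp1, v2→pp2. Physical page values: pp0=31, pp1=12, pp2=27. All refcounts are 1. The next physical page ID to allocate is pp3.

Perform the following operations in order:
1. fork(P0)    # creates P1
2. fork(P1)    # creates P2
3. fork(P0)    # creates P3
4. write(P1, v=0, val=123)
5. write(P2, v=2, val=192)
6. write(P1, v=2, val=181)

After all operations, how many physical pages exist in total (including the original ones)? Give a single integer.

Op 1: fork(P0) -> P1. 3 ppages; refcounts: pp0:2 pp1:2 pp2:2
Op 2: fork(P1) -> P2. 3 ppages; refcounts: pp0:3 pp1:3 pp2:3
Op 3: fork(P0) -> P3. 3 ppages; refcounts: pp0:4 pp1:4 pp2:4
Op 4: write(P1, v0, 123). refcount(pp0)=4>1 -> COPY to pp3. 4 ppages; refcounts: pp0:3 pp1:4 pp2:4 pp3:1
Op 5: write(P2, v2, 192). refcount(pp2)=4>1 -> COPY to pp4. 5 ppages; refcounts: pp0:3 pp1:4 pp2:3 pp3:1 pp4:1
Op 6: write(P1, v2, 181). refcount(pp2)=3>1 -> COPY to pp5. 6 ppages; refcounts: pp0:3 pp1:4 pp2:2 pp3:1 pp4:1 pp5:1

Answer: 6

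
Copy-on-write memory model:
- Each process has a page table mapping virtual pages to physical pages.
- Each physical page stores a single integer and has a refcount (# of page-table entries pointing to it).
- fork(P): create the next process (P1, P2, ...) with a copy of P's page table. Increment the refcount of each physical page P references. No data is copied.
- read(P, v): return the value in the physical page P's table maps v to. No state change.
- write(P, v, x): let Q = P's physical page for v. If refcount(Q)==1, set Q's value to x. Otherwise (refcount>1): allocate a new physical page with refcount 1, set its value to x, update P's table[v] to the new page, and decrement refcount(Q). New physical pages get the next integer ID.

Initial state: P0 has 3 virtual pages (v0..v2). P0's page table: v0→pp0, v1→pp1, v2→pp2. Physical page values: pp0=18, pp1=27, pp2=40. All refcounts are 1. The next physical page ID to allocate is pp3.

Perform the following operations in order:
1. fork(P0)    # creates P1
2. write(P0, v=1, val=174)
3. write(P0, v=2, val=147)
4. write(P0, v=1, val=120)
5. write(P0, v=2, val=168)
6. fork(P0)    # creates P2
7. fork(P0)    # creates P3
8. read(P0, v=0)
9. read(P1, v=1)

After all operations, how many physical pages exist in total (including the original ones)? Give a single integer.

Op 1: fork(P0) -> P1. 3 ppages; refcounts: pp0:2 pp1:2 pp2:2
Op 2: write(P0, v1, 174). refcount(pp1)=2>1 -> COPY to pp3. 4 ppages; refcounts: pp0:2 pp1:1 pp2:2 pp3:1
Op 3: write(P0, v2, 147). refcount(pp2)=2>1 -> COPY to pp4. 5 ppages; refcounts: pp0:2 pp1:1 pp2:1 pp3:1 pp4:1
Op 4: write(P0, v1, 120). refcount(pp3)=1 -> write in place. 5 ppages; refcounts: pp0:2 pp1:1 pp2:1 pp3:1 pp4:1
Op 5: write(P0, v2, 168). refcount(pp4)=1 -> write in place. 5 ppages; refcounts: pp0:2 pp1:1 pp2:1 pp3:1 pp4:1
Op 6: fork(P0) -> P2. 5 ppages; refcounts: pp0:3 pp1:1 pp2:1 pp3:2 pp4:2
Op 7: fork(P0) -> P3. 5 ppages; refcounts: pp0:4 pp1:1 pp2:1 pp3:3 pp4:3
Op 8: read(P0, v0) -> 18. No state change.
Op 9: read(P1, v1) -> 27. No state change.

Answer: 5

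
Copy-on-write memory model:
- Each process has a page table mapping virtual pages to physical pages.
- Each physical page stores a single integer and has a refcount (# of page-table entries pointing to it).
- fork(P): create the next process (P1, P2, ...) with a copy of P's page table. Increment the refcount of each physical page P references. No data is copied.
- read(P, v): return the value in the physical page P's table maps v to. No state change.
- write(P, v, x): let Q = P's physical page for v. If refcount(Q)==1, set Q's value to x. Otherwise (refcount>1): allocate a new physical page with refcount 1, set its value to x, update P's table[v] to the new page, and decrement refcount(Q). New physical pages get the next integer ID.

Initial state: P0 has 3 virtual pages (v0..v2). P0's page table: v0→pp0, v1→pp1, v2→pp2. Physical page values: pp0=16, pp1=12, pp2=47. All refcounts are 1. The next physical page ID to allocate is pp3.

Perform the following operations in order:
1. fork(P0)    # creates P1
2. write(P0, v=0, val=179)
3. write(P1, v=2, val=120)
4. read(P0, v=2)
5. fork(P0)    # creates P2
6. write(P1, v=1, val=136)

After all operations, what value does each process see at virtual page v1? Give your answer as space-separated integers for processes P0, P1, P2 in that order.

Op 1: fork(P0) -> P1. 3 ppages; refcounts: pp0:2 pp1:2 pp2:2
Op 2: write(P0, v0, 179). refcount(pp0)=2>1 -> COPY to pp3. 4 ppages; refcounts: pp0:1 pp1:2 pp2:2 pp3:1
Op 3: write(P1, v2, 120). refcount(pp2)=2>1 -> COPY to pp4. 5 ppages; refcounts: pp0:1 pp1:2 pp2:1 pp3:1 pp4:1
Op 4: read(P0, v2) -> 47. No state change.
Op 5: fork(P0) -> P2. 5 ppages; refcounts: pp0:1 pp1:3 pp2:2 pp3:2 pp4:1
Op 6: write(P1, v1, 136). refcount(pp1)=3>1 -> COPY to pp5. 6 ppages; refcounts: pp0:1 pp1:2 pp2:2 pp3:2 pp4:1 pp5:1
P0: v1 -> pp1 = 12
P1: v1 -> pp5 = 136
P2: v1 -> pp1 = 12

Answer: 12 136 12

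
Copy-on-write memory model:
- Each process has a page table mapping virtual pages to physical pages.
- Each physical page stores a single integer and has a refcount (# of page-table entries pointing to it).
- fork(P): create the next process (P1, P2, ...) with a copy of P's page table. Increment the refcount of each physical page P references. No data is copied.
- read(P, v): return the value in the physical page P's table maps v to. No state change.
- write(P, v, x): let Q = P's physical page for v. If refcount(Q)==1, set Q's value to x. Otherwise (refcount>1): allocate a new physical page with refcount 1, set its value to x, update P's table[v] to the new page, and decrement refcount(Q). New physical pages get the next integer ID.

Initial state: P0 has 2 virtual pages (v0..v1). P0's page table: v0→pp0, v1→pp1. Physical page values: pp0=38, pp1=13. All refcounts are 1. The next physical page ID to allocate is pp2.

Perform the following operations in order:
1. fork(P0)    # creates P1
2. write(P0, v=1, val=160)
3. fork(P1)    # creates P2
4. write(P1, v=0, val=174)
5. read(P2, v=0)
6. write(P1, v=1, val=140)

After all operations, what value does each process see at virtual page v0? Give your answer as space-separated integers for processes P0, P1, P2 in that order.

Answer: 38 174 38

Derivation:
Op 1: fork(P0) -> P1. 2 ppages; refcounts: pp0:2 pp1:2
Op 2: write(P0, v1, 160). refcount(pp1)=2>1 -> COPY to pp2. 3 ppages; refcounts: pp0:2 pp1:1 pp2:1
Op 3: fork(P1) -> P2. 3 ppages; refcounts: pp0:3 pp1:2 pp2:1
Op 4: write(P1, v0, 174). refcount(pp0)=3>1 -> COPY to pp3. 4 ppages; refcounts: pp0:2 pp1:2 pp2:1 pp3:1
Op 5: read(P2, v0) -> 38. No state change.
Op 6: write(P1, v1, 140). refcount(pp1)=2>1 -> COPY to pp4. 5 ppages; refcounts: pp0:2 pp1:1 pp2:1 pp3:1 pp4:1
P0: v0 -> pp0 = 38
P1: v0 -> pp3 = 174
P2: v0 -> pp0 = 38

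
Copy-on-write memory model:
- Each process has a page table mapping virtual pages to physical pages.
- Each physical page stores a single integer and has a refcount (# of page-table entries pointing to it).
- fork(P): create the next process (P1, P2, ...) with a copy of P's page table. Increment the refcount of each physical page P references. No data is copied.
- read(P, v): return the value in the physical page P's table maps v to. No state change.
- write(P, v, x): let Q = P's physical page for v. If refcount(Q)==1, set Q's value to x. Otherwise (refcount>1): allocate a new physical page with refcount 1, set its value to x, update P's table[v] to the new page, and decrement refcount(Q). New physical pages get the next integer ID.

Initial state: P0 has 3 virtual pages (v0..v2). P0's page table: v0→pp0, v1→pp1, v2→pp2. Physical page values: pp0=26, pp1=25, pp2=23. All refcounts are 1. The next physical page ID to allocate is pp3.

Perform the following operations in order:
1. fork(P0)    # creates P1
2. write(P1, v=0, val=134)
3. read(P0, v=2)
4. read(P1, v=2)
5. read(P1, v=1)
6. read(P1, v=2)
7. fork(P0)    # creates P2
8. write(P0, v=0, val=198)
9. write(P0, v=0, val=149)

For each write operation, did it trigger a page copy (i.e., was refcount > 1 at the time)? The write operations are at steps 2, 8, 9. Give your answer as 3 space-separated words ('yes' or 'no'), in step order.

Op 1: fork(P0) -> P1. 3 ppages; refcounts: pp0:2 pp1:2 pp2:2
Op 2: write(P1, v0, 134). refcount(pp0)=2>1 -> COPY to pp3. 4 ppages; refcounts: pp0:1 pp1:2 pp2:2 pp3:1
Op 3: read(P0, v2) -> 23. No state change.
Op 4: read(P1, v2) -> 23. No state change.
Op 5: read(P1, v1) -> 25. No state change.
Op 6: read(P1, v2) -> 23. No state change.
Op 7: fork(P0) -> P2. 4 ppages; refcounts: pp0:2 pp1:3 pp2:3 pp3:1
Op 8: write(P0, v0, 198). refcount(pp0)=2>1 -> COPY to pp4. 5 ppages; refcounts: pp0:1 pp1:3 pp2:3 pp3:1 pp4:1
Op 9: write(P0, v0, 149). refcount(pp4)=1 -> write in place. 5 ppages; refcounts: pp0:1 pp1:3 pp2:3 pp3:1 pp4:1

yes yes no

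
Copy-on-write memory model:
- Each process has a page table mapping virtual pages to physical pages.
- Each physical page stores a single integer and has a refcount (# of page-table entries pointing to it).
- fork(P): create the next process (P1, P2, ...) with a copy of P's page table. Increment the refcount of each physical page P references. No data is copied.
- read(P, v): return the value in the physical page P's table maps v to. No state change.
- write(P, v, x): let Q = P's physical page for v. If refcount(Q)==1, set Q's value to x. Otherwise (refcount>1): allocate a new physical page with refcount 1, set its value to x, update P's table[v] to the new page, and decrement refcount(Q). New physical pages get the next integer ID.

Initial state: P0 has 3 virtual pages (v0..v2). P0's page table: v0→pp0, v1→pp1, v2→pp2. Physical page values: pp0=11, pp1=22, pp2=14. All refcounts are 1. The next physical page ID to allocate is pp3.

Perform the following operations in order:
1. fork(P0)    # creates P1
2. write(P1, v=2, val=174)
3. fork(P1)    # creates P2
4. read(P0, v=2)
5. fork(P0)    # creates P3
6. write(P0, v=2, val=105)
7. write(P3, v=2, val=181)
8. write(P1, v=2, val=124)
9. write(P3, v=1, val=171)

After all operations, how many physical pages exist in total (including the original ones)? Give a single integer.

Answer: 7

Derivation:
Op 1: fork(P0) -> P1. 3 ppages; refcounts: pp0:2 pp1:2 pp2:2
Op 2: write(P1, v2, 174). refcount(pp2)=2>1 -> COPY to pp3. 4 ppages; refcounts: pp0:2 pp1:2 pp2:1 pp3:1
Op 3: fork(P1) -> P2. 4 ppages; refcounts: pp0:3 pp1:3 pp2:1 pp3:2
Op 4: read(P0, v2) -> 14. No state change.
Op 5: fork(P0) -> P3. 4 ppages; refcounts: pp0:4 pp1:4 pp2:2 pp3:2
Op 6: write(P0, v2, 105). refcount(pp2)=2>1 -> COPY to pp4. 5 ppages; refcounts: pp0:4 pp1:4 pp2:1 pp3:2 pp4:1
Op 7: write(P3, v2, 181). refcount(pp2)=1 -> write in place. 5 ppages; refcounts: pp0:4 pp1:4 pp2:1 pp3:2 pp4:1
Op 8: write(P1, v2, 124). refcount(pp3)=2>1 -> COPY to pp5. 6 ppages; refcounts: pp0:4 pp1:4 pp2:1 pp3:1 pp4:1 pp5:1
Op 9: write(P3, v1, 171). refcount(pp1)=4>1 -> COPY to pp6. 7 ppages; refcounts: pp0:4 pp1:3 pp2:1 pp3:1 pp4:1 pp5:1 pp6:1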